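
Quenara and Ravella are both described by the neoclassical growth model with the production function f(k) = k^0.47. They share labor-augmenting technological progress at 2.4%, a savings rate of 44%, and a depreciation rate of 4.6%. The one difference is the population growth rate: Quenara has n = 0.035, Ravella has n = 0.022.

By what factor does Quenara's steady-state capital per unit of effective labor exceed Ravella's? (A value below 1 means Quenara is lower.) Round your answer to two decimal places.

Steady-state k* = [s/(n + g + δ)]^(1/(1−α)), so the ratio is [ (s_Q/(n + g + δ)_Q) / (s_R/(n + g + δ)_R) ]^1.8868.
s_Q/(n + g + δ)_Q = 0.44/0.105 = 4.1905; s_R/(n + g + δ)_R = 0.44/0.092 = 4.7826.
Ratio = (4.1905/4.7826)^1.8868 = 0.8762^1.8868 ≈ 0.7793

ratio ≈ 0.78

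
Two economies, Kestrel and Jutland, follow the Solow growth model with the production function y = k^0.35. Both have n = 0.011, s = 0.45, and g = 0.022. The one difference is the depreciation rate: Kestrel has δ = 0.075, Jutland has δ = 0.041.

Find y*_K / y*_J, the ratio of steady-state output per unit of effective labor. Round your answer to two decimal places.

ratio ≈ 0.82

Steady-state y* = [s/(n + g + δ)]^(α/(1−α)), so the ratio is [ (s_K/(n + g + δ)_K) / (s_J/(n + g + δ)_J) ]^0.5385.
s_K/(n + g + δ)_K = 0.45/0.108 = 4.1667; s_J/(n + g + δ)_J = 0.45/0.074 = 6.0811.
Ratio = (4.1667/6.0811)^0.5385 = 0.6852^0.5385 ≈ 0.8158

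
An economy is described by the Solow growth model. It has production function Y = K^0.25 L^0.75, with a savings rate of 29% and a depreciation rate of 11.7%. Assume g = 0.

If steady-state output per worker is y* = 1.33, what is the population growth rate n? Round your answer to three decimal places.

Steady state requires s·f(k) = (n + δ)·k, i.e. s·k^α = (n + δ)·k.
Since y* = [s/(n + δ)]^(α/(1−α)), we have s/(n + δ) = (y*)^((1−α)/α) = 1.33^3 = 2.3526.
Therefore n + δ = s / 2.3526 = 0.29 / 2.3526 = 0.1233, so n = 0.1233 − 0.117 = 0.0063.

n ≈ 0.006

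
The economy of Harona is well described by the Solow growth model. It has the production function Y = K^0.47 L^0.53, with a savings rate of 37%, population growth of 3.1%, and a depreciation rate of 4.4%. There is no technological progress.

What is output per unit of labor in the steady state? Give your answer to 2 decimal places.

y* = 4.12

Steady state requires s·f(k) = (n + δ)·k, i.e. s·k^α = (n + δ)·k.
Dividing both sides by k: k^(1−α) = s / (n + δ).
k^0.53 = 0.37 / (0.031 + 0.044) = 0.37 / 0.075 = 4.9333
k* = 4.9333^(1/0.53) ≈ 20.3145
y* = (k*)^α = 20.3145^0.47 ≈ 4.1178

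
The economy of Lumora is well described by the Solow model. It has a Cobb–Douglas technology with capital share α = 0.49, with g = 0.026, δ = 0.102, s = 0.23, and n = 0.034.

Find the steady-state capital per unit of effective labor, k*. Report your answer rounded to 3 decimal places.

At the steady state, Δk = 0, so s·k^α = (n + g + δ)·k.
Rearranging, k^(1−α) = s / (n + g + δ).
k^0.51 = 0.23 / (0.034 + 0.026 + 0.102) = 0.23 / 0.162 = 1.4198
k* = 1.4198^(1/0.51) ≈ 1.9883

k* ≈ 1.988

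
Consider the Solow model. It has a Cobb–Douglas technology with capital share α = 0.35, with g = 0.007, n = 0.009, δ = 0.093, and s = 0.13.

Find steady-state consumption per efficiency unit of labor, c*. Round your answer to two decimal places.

c* = 0.96

Steady state requires s·f(k) = (n + g + δ)·k, i.e. s·k^α = (n + g + δ)·k.
Dividing both sides by k: k^(1−α) = s / (n + g + δ).
k^0.65 = 0.13 / (0.009 + 0.007 + 0.093) = 0.13 / 0.109 = 1.1927
k* = 1.1927^(1/0.65) ≈ 1.3114
y* = (k*)^α = 1.3114^0.35 ≈ 1.0995
c* = (1 − s)·y* = (1 − 0.13) × 1.0995 ≈ 0.9566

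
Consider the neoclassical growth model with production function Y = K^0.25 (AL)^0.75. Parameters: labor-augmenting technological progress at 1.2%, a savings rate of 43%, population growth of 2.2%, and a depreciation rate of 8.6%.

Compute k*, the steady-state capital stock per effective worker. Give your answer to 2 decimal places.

k* ≈ 5.48

Steady state requires s·f(k) = (n + g + δ)·k, i.e. s·k^α = (n + g + δ)·k.
Rearranging, k^(1−α) = s / (n + g + δ).
k^0.75 = 0.43 / (0.022 + 0.012 + 0.086) = 0.43 / 0.120 = 3.5833
k* = 3.5833^(1/0.75) ≈ 5.4833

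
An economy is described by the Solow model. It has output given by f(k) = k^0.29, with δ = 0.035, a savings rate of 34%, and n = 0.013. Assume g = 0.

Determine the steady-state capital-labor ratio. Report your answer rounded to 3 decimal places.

Steady state requires s·f(k) = (n + δ)·k, i.e. s·k^α = (n + δ)·k.
Rearranging, k^(1−α) = s / (n + δ).
k^0.71 = 0.34 / (0.013 + 0.035) = 0.34 / 0.048 = 7.0833
k* = 7.0833^(1/0.71) ≈ 15.7585

k* ≈ 15.759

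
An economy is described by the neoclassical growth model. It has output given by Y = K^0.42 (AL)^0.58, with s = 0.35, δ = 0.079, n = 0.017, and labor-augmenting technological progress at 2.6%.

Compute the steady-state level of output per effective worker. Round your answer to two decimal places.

In steady state, investment equals break-even investment: s·k^α = (n + g + δ)·k.
Dividing both sides by k: k^(1−α) = s / (n + g + δ).
k^0.58 = 0.35 / (0.017 + 0.026 + 0.079) = 0.35 / 0.122 = 2.8689
k* = 2.8689^(1/0.58) ≈ 6.1541
y* = (k*)^α = 6.1541^0.42 ≈ 2.1451

y* ≈ 2.15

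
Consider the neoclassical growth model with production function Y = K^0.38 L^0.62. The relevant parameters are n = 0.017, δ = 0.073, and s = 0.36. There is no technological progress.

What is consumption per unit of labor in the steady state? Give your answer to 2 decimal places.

In steady state, investment equals break-even investment: s·k^α = (n + δ)·k.
Rearranging, k^(1−α) = s / (n + δ).
k^0.62 = 0.36 / (0.017 + 0.073) = 0.36 / 0.090 = 4.0000
k* = 4.0000^(1/0.62) ≈ 9.3554
y* = (k*)^α = 9.3554^0.38 ≈ 2.3389
c* = (1 − s)·y* = (1 − 0.36) × 2.3389 ≈ 1.4969

c* = 1.50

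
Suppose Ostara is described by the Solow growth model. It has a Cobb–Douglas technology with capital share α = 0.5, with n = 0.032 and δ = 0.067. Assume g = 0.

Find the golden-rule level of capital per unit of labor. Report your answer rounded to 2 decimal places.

The golden rule sets f'(k) = n + δ, i.e. α·k^(α−1) = n + δ.
So k^(1−α) = α / (n + δ) = 0.5 / 0.099 = 5.0505.
k_gold = 5.0505^(1/0.5) ≈ 25.5076

k_gold ≈ 25.51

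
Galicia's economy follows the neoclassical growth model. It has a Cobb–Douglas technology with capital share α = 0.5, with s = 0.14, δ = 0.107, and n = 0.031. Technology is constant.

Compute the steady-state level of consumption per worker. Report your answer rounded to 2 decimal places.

c* = 0.87

In steady state, investment equals break-even investment: s·k^α = (n + δ)·k.
Rearranging, k^(1−α) = s / (n + δ).
k^0.5 = 0.14 / (0.031 + 0.107) = 0.14 / 0.138 = 1.0145
k* = 1.0145^(1/0.5) ≈ 1.0292
y* = (k*)^α = 1.0292^0.5 ≈ 1.0145
c* = (1 − s)·y* = (1 − 0.14) × 1.0145 ≈ 0.8725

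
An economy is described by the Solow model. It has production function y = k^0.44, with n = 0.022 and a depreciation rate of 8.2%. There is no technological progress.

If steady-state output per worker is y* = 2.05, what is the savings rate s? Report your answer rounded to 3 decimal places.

s ≈ 0.259

At the steady state, Δk = 0, so s·k^α = (n + δ)·k.
Since y* = [s/(n + δ)]^(α/(1−α)), we have s/(n + δ) = (y*)^((1−α)/α) = 2.05^1.2727 = 2.4933.
Therefore s = 2.4933 × (n + δ) = 2.4933 × 0.104 = 0.2593.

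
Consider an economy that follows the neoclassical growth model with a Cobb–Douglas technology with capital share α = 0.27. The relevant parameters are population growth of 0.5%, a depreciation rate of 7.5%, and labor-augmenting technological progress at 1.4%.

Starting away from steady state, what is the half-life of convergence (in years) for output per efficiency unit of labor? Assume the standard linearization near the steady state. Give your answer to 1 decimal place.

Near the steady state the convergence rate is λ = (1 − α)(n + g + δ).
λ = (1 − 0.27) × 0.094 = 0.73 × 0.094 = 0.06862
Half-life = ln 2 / λ = 0.6931 / 0.06862 ≈ 10.10 years

about 10.1 years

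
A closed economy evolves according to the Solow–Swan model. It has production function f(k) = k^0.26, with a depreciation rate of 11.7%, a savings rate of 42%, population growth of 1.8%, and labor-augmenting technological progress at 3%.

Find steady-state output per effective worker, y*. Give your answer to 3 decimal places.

At the steady state, Δk = 0, so s·k^α = (n + g + δ)·k.
Dividing both sides by k: k^(1−α) = s / (n + g + δ).
k^0.74 = 0.42 / (0.018 + 0.030 + 0.117) = 0.42 / 0.165 = 2.5455
k* = 2.5455^(1/0.74) ≈ 3.5346
y* = (k*)^α = 3.5346^0.26 ≈ 1.3886

y* ≈ 1.389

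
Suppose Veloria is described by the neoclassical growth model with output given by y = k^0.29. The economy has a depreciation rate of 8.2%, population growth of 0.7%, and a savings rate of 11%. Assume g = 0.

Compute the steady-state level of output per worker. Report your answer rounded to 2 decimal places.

In steady state, investment equals break-even investment: s·k^α = (n + δ)·k.
Rearranging, k^(1−α) = s / (n + δ).
k^0.71 = 0.11 / (0.007 + 0.082) = 0.11 / 0.089 = 1.2360
k* = 1.2360^(1/0.71) ≈ 1.3477
y* = (k*)^α = 1.3477^0.29 ≈ 1.0904

y* = 1.09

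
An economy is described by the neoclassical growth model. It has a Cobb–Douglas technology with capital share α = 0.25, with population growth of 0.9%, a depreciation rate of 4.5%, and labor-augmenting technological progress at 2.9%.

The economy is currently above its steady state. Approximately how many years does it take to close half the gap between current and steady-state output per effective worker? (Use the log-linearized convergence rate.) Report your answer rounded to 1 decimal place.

Near the steady state the convergence rate is λ = (1 − α)(n + g + δ).
λ = (1 − 0.25) × 0.083 = 0.75 × 0.083 = 0.06225
Half-life = ln 2 / λ = 0.6931 / 0.06225 ≈ 11.13 years

t_½ ≈ 11.1 years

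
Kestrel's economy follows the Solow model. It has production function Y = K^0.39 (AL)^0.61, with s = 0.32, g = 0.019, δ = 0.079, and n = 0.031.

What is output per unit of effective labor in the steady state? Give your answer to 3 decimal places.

y* ≈ 1.788

At the steady state, Δk = 0, so s·k^α = (n + g + δ)·k.
Rearranging, k^(1−α) = s / (n + g + δ).
k^0.61 = 0.32 / (0.031 + 0.019 + 0.079) = 0.32 / 0.129 = 2.4806
k* = 2.4806^(1/0.61) ≈ 4.4342
y* = (k*)^α = 4.4342^0.39 ≈ 1.7875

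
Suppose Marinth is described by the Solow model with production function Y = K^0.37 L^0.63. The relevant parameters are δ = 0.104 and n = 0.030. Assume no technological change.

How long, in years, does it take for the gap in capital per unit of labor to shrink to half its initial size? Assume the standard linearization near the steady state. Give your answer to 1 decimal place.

half-life ≈ 8.2 years

Near the steady state the convergence rate is λ = (1 − α)(n + δ).
λ = (1 − 0.37) × 0.134 = 0.63 × 0.134 = 0.08442
Half-life = ln 2 / λ = 0.6931 / 0.08442 ≈ 8.21 years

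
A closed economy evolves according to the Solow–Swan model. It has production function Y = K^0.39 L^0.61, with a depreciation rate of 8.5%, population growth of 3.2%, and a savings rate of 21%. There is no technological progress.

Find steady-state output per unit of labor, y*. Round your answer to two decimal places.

y* = 1.45

At the steady state, Δk = 0, so s·k^α = (n + δ)·k.
Rearranging, k^(1−α) = s / (n + δ).
k^0.61 = 0.21 / (0.032 + 0.085) = 0.21 / 0.117 = 1.7949
k* = 1.7949^(1/0.61) ≈ 2.6089
y* = (k*)^α = 2.6089^0.39 ≈ 1.4535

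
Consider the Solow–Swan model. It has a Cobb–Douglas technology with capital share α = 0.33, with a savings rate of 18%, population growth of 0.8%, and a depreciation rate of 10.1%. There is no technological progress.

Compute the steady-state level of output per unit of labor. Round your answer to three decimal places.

In steady state, investment equals break-even investment: s·k^α = (n + δ)·k.
Rearranging, k^(1−α) = s / (n + δ).
k^0.67 = 0.18 / (0.008 + 0.101) = 0.18 / 0.109 = 1.6514
k* = 1.6514^(1/0.67) ≈ 2.1142
y* = (k*)^α = 2.1142^0.33 ≈ 1.2803

y* ≈ 1.280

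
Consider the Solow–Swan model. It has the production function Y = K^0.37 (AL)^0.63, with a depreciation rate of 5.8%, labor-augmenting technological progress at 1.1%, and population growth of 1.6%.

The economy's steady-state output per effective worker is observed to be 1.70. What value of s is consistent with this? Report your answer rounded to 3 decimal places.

In steady state, investment equals break-even investment: s·k^α = (n + g + δ)·k.
Since y* = [s/(n + g + δ)]^(α/(1−α)), we have s/(n + g + δ) = (y*)^((1−α)/α) = 1.70^1.7027 = 2.4682.
Therefore s = 2.4682 × (n + g + δ) = 2.4682 × 0.085 = 0.2098.

s ≈ 0.210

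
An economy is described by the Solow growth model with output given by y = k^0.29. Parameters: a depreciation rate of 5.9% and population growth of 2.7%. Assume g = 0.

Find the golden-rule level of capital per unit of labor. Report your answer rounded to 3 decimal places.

The golden rule sets f'(k) = n + δ, i.e. α·k^(α−1) = n + δ.
So k^(1−α) = α / (n + δ) = 0.29 / 0.086 = 3.3721.
k_gold = 3.3721^(1/0.71) ≈ 5.5402

k_gold ≈ 5.540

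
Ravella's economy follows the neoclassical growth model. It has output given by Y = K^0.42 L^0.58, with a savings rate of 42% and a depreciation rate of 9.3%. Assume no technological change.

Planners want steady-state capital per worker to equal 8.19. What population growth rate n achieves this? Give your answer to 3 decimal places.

In steady state, investment equals break-even investment: s·k^α = (n + δ)·k.
So s / (n + δ) = (k*)^(1−α) = 8.19^0.58 = 3.3861.
Therefore n + δ = s / 3.3861 = 0.42 / 3.3861 = 0.1240, so n = 0.1240 − 0.093 = 0.0310.

n ≈ 0.031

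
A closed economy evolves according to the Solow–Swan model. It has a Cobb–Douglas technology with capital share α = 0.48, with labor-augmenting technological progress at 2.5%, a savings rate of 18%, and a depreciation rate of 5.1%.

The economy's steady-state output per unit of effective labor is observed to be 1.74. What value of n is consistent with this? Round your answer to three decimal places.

n ≈ 0.023

In steady state, investment equals break-even investment: s·k^α = (n + g + δ)·k.
Since y* = [s/(n + g + δ)]^(α/(1−α)), we have s/(n + g + δ) = (y*)^((1−α)/α) = 1.74^1.0833 = 1.8222.
Therefore n + g + δ = s / 1.8222 = 0.18 / 1.8222 = 0.0988, so n = 0.0988 − 0.076 = 0.0228.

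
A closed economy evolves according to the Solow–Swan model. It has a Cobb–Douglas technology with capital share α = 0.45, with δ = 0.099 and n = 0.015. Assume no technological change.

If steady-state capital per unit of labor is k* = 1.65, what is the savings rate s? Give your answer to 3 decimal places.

s ≈ 0.150

At the steady state, Δk = 0, so s·k^α = (n + δ)·k.
So s / (n + δ) = (k*)^(1−α) = 1.65^0.55 = 1.3171.
Therefore s = 1.3171 × (n + δ) = 1.3171 × 0.114 = 0.1501.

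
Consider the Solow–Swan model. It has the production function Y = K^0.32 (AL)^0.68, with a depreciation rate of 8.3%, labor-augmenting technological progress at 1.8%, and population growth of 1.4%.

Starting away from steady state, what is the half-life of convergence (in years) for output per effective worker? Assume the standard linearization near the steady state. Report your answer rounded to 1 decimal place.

about 8.9 years

Near the steady state the convergence rate is λ = (1 − α)(n + g + δ).
λ = (1 − 0.32) × 0.115 = 0.68 × 0.115 = 0.0782
Half-life = ln 2 / λ = 0.6931 / 0.0782 ≈ 8.86 years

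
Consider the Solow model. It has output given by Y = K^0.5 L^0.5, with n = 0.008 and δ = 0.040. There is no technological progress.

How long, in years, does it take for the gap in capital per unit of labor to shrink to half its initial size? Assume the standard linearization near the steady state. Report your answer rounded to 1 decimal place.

about 28.9 years

Near the steady state the convergence rate is λ = (1 − α)(n + δ).
λ = (1 − 0.5) × 0.048 = 0.5 × 0.048 = 0.0240
Half-life = ln 2 / λ = 0.6931 / 0.0240 ≈ 28.88 years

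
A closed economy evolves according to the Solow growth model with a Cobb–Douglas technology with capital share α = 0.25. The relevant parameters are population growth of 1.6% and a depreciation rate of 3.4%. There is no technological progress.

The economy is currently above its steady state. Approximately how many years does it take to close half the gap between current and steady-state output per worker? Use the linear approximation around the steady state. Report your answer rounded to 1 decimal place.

about 18.5 years

Near the steady state the convergence rate is λ = (1 − α)(n + δ).
λ = (1 − 0.25) × 0.050 = 0.75 × 0.050 = 0.0375
Half-life = ln 2 / λ = 0.6931 / 0.0375 ≈ 18.48 years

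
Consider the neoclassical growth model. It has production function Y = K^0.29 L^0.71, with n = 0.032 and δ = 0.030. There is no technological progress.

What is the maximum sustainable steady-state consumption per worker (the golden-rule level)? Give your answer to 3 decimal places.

c_gold ≈ 1.333

At the golden rule, f'(k) = n + δ, so α·k^(α−1) = n + δ and k_gold = (α/(n + δ))^(1/(1−α)).
k_gold = (0.29/0.062)^(1/0.71) = 4.6774^1.4085 ≈ 8.7842
c_gold = f(k_gold) − (n + δ)·k_gold = 1.8779 − 0.062×8.7842 ≈ 1.3333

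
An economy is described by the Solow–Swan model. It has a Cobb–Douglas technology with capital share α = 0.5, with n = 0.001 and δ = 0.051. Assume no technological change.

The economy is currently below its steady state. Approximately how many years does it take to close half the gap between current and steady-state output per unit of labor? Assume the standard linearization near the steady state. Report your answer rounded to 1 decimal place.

Near the steady state the convergence rate is λ = (1 − α)(n + δ).
λ = (1 − 0.5) × 0.052 = 0.5 × 0.052 = 0.0260
Half-life = ln 2 / λ = 0.6931 / 0.0260 ≈ 26.66 years

half-life ≈ 26.7 years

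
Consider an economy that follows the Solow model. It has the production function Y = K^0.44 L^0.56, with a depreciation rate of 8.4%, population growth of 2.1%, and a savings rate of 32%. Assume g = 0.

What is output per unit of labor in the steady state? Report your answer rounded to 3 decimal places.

At the steady state, Δk = 0, so s·k^α = (n + δ)·k.
Rearranging, k^(1−α) = s / (n + δ).
k^0.56 = 0.32 / (0.021 + 0.084) = 0.32 / 0.105 = 3.0476
k* = 3.0476^(1/0.56) ≈ 7.3149
y* = (k*)^α = 7.3149^0.44 ≈ 2.4002

y* = 2.400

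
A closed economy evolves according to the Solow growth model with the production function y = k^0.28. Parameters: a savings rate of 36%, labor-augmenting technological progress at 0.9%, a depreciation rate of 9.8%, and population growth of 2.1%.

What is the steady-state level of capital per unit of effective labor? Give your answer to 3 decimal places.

k* = 4.205

Steady state requires s·f(k) = (n + g + δ)·k, i.e. s·k^α = (n + g + δ)·k.
Rearranging, k^(1−α) = s / (n + g + δ).
k^0.72 = 0.36 / (0.021 + 0.009 + 0.098) = 0.36 / 0.128 = 2.8125
k* = 2.8125^(1/0.72) ≈ 4.2047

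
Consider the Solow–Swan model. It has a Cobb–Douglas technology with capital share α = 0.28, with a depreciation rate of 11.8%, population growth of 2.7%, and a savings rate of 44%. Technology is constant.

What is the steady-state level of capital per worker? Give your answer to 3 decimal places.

At the steady state, Δk = 0, so s·k^α = (n + δ)·k.
Rearranging, k^(1−α) = s / (n + δ).
k^0.72 = 0.44 / (0.027 + 0.118) = 0.44 / 0.145 = 3.0345
k* = 3.0345^(1/0.72) ≈ 4.6727

k* ≈ 4.673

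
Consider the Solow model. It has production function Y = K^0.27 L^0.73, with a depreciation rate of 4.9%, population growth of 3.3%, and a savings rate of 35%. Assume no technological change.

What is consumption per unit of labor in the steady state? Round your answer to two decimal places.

c* = 1.11

Steady state requires s·f(k) = (n + δ)·k, i.e. s·k^α = (n + δ)·k.
Rearranging, k^(1−α) = s / (n + δ).
k^0.73 = 0.35 / (0.033 + 0.049) = 0.35 / 0.082 = 4.2683
k* = 4.2683^(1/0.73) ≈ 7.3007
y* = (k*)^α = 7.3007^0.27 ≈ 1.7104
c* = (1 − s)·y* = (1 − 0.35) × 1.7104 ≈ 1.1118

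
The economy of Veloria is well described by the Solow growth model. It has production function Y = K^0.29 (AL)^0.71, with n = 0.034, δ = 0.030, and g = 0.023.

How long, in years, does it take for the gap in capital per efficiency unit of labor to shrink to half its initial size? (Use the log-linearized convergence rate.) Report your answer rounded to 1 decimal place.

Near the steady state the convergence rate is λ = (1 − α)(n + g + δ).
λ = (1 − 0.29) × 0.087 = 0.71 × 0.087 = 0.06177
Half-life = ln 2 / λ = 0.6931 / 0.06177 ≈ 11.22 years

t_½ ≈ 11.2 years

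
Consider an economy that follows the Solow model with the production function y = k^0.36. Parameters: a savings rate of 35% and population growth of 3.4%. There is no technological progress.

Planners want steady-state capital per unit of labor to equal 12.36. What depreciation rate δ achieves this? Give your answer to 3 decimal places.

δ ≈ 0.036

At the steady state, Δk = 0, so s·k^α = (n + δ)·k.
So s / (n + δ) = (k*)^(1−α) = 12.36^0.64 = 4.9991.
Therefore n + δ = s / 4.9991 = 0.35 / 4.9991 = 0.0700, so δ = 0.0700 − 0.034 = 0.0360.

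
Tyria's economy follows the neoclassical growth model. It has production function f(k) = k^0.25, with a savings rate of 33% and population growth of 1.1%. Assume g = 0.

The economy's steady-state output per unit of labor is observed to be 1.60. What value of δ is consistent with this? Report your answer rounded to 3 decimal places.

δ ≈ 0.070

In steady state, investment equals break-even investment: s·k^α = (n + δ)·k.
Since y* = [s/(n + δ)]^(α/(1−α)), we have s/(n + δ) = (y*)^((1−α)/α) = 1.60^3 = 4.0960.
Therefore n + δ = s / 4.0960 = 0.33 / 4.0960 = 0.0806, so δ = 0.0806 − 0.011 = 0.0696.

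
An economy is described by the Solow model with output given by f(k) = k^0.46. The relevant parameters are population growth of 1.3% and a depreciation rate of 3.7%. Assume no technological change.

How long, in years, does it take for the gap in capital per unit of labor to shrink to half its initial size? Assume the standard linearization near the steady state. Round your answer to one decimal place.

Near the steady state the convergence rate is λ = (1 − α)(n + δ).
λ = (1 − 0.46) × 0.050 = 0.54 × 0.050 = 0.0270
Half-life = ln 2 / λ = 0.6931 / 0.0270 ≈ 25.67 years

t_½ ≈ 25.7 years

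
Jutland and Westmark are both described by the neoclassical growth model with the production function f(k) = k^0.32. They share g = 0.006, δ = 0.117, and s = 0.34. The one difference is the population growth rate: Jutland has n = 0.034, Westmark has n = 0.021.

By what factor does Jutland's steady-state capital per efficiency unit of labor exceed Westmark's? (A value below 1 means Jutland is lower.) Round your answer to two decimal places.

ratio ≈ 0.88

Steady-state k* = [s/(n + g + δ)]^(1/(1−α)), so the ratio is [ (s_J/(n + g + δ)_J) / (s_W/(n + g + δ)_W) ]^1.4706.
s_J/(n + g + δ)_J = 0.34/0.157 = 2.1656; s_W/(n + g + δ)_W = 0.34/0.144 = 2.3611.
Ratio = (2.1656/2.3611)^1.4706 = 0.9172^1.4706 ≈ 0.8806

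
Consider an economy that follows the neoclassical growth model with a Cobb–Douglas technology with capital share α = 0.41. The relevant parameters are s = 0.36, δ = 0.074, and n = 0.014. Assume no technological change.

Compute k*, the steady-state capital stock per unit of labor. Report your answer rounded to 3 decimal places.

Steady state requires s·f(k) = (n + δ)·k, i.e. s·k^α = (n + δ)·k.
Dividing both sides by k: k^(1−α) = s / (n + δ).
k^0.59 = 0.36 / (0.014 + 0.074) = 0.36 / 0.088 = 4.0909
k* = 4.0909^(1/0.59) ≈ 10.8888

k* ≈ 10.889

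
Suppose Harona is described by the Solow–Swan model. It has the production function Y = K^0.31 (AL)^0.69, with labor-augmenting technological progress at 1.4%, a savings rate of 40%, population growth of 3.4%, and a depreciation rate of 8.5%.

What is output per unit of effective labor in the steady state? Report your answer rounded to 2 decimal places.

At the steady state, Δk = 0, so s·k^α = (n + g + δ)·k.
Dividing both sides by k: k^(1−α) = s / (n + g + δ).
k^0.69 = 0.40 / (0.034 + 0.014 + 0.085) = 0.40 / 0.133 = 3.0075
k* = 3.0075^(1/0.69) ≈ 4.9323
y* = (k*)^α = 4.9323^0.31 ≈ 1.6400

y* = 1.64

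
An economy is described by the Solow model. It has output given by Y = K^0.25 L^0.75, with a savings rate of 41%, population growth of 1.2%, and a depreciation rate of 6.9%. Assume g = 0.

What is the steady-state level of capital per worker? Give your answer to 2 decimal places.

k* = 8.69

At the steady state, Δk = 0, so s·k^α = (n + δ)·k.
Rearranging, k^(1−α) = s / (n + δ).
k^0.75 = 0.41 / (0.012 + 0.069) = 0.41 / 0.081 = 5.0617
k* = 5.0617^(1/0.75) ≈ 8.6908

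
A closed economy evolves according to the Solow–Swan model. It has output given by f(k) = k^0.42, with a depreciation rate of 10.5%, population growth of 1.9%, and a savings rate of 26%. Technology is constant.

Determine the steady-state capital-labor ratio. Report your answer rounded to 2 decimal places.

Steady state requires s·f(k) = (n + δ)·k, i.e. s·k^α = (n + δ)·k.
Rearranging, k^(1−α) = s / (n + δ).
k^0.58 = 0.26 / (0.019 + 0.105) = 0.26 / 0.124 = 2.0968
k* = 2.0968^(1/0.58) ≈ 3.5843

k* = 3.58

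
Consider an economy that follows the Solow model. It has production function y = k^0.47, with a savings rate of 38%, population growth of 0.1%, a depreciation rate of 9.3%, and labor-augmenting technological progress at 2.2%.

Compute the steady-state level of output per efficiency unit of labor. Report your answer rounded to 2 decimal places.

At the steady state, Δk = 0, so s·k^α = (n + g + δ)·k.
Rearranging, k^(1−α) = s / (n + g + δ).
k^0.53 = 0.38 / (0.001 + 0.022 + 0.093) = 0.38 / 0.116 = 3.2759
k* = 3.2759^(1/0.53) ≈ 9.3826
y* = (k*)^α = 9.3826^0.47 ≈ 2.8641

y* ≈ 2.86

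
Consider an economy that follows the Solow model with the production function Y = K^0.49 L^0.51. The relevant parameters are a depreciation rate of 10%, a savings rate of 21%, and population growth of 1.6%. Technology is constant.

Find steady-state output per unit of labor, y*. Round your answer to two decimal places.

Steady state requires s·f(k) = (n + δ)·k, i.e. s·k^α = (n + δ)·k.
Rearranging, k^(1−α) = s / (n + δ).
k^0.51 = 0.21 / (0.016 + 0.100) = 0.21 / 0.116 = 1.8103
k* = 1.8103^(1/0.51) ≈ 3.2018
y* = (k*)^α = 3.2018^0.49 ≈ 1.7687

y* ≈ 1.77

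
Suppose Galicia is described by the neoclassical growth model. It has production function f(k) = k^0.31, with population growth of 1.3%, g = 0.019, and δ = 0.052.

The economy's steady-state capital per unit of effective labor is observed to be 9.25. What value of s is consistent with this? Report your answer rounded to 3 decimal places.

Steady state requires s·f(k) = (n + g + δ)·k, i.e. s·k^α = (n + g + δ)·k.
So s / (n + g + δ) = (k*)^(1−α) = 9.25^0.69 = 4.6413.
Therefore s = 4.6413 × (n + g + δ) = 4.6413 × 0.084 = 0.3899.

s ≈ 0.390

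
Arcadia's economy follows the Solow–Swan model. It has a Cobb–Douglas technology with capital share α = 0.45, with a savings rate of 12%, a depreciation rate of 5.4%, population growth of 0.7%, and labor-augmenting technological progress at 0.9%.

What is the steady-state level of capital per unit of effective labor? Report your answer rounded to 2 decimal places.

In steady state, investment equals break-even investment: s·k^α = (n + g + δ)·k.
Rearranging, k^(1−α) = s / (n + g + δ).
k^0.55 = 0.12 / (0.007 + 0.009 + 0.054) = 0.12 / 0.070 = 1.7143
k* = 1.7143^(1/0.55) ≈ 2.6645

k* ≈ 2.66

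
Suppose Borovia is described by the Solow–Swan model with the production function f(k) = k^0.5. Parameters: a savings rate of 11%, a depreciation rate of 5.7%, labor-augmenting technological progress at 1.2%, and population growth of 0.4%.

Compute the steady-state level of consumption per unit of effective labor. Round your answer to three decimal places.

c* = 1.341

Steady state requires s·f(k) = (n + g + δ)·k, i.e. s·k^α = (n + g + δ)·k.
Dividing both sides by k: k^(1−α) = s / (n + g + δ).
k^0.5 = 0.11 / (0.004 + 0.012 + 0.057) = 0.11 / 0.073 = 1.5068
k* = 1.5068^(1/0.5) ≈ 2.2704
y* = (k*)^α = 2.2704^0.5 ≈ 1.5068
c* = (1 − s)·y* = (1 − 0.11) × 1.5068 ≈ 1.3411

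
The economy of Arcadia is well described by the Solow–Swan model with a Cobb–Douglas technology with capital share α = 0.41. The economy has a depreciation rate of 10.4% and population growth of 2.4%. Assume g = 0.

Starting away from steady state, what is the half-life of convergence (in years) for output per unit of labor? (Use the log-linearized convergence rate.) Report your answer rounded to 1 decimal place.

Near the steady state the convergence rate is λ = (1 − α)(n + δ).
λ = (1 − 0.41) × 0.128 = 0.59 × 0.128 = 0.07552
Half-life = ln 2 / λ = 0.6931 / 0.07552 ≈ 9.18 years

t_½ ≈ 9.2 years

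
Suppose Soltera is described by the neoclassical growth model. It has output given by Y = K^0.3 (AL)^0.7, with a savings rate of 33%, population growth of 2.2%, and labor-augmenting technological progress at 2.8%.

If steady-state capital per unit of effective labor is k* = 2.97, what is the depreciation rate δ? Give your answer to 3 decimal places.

δ ≈ 0.104

In steady state, investment equals break-even investment: s·k^α = (n + g + δ)·k.
So s / (n + g + δ) = (k*)^(1−α) = 2.97^0.7 = 2.1425.
Therefore n + g + δ = s / 2.1425 = 0.33 / 2.1425 = 0.1540, so δ = 0.1540 − 0.050 = 0.1040.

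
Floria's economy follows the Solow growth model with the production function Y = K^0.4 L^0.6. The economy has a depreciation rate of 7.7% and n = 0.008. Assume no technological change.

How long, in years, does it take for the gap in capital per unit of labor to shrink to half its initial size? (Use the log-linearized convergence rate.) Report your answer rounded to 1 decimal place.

about 13.6 years

Near the steady state the convergence rate is λ = (1 − α)(n + δ).
λ = (1 − 0.4) × 0.085 = 0.6 × 0.085 = 0.0510
Half-life = ln 2 / λ = 0.6931 / 0.0510 ≈ 13.59 years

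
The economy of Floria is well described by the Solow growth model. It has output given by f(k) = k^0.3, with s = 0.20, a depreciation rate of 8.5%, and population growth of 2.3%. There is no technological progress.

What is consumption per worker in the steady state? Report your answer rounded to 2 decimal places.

At the steady state, Δk = 0, so s·k^α = (n + δ)·k.
Dividing both sides by k: k^(1−α) = s / (n + δ).
k^0.7 = 0.20 / (0.023 + 0.085) = 0.20 / 0.108 = 1.8519
k* = 1.8519^(1/0.7) ≈ 2.4116
y* = (k*)^α = 2.4116^0.3 ≈ 1.3022
c* = (1 − s)·y* = (1 − 0.20) × 1.3022 ≈ 1.0418

c* ≈ 1.04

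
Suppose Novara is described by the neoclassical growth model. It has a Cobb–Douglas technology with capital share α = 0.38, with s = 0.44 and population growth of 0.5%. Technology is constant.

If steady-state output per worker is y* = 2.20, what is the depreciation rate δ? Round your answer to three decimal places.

δ ≈ 0.117

Steady state requires s·f(k) = (n + δ)·k, i.e. s·k^α = (n + δ)·k.
Since y* = [s/(n + δ)]^(α/(1−α)), we have s/(n + δ) = (y*)^((1−α)/α) = 2.20^1.6316 = 3.6199.
Therefore n + δ = s / 3.6199 = 0.44 / 3.6199 = 0.1216, so δ = 0.1216 − 0.005 = 0.1166.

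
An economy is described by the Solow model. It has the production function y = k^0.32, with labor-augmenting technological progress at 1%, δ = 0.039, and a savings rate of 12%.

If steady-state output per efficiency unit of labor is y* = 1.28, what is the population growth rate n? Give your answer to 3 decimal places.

Steady state requires s·f(k) = (n + g + δ)·k, i.e. s·k^α = (n + g + δ)·k.
Since y* = [s/(n + g + δ)]^(α/(1−α)), we have s/(n + g + δ) = (y*)^((1−α)/α) = 1.28^2.125 = 1.6897.
Therefore n + g + δ = s / 1.6897 = 0.12 / 1.6897 = 0.0710, so n = 0.0710 − 0.049 = 0.0220.

n ≈ 0.022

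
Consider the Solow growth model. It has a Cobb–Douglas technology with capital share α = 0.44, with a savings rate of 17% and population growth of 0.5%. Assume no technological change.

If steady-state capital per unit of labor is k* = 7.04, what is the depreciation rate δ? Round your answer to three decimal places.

δ ≈ 0.052

Steady state requires s·f(k) = (n + δ)·k, i.e. s·k^α = (n + δ)·k.
So s / (n + δ) = (k*)^(1−α) = 7.04^0.56 = 2.9829.
Therefore n + δ = s / 2.9829 = 0.17 / 2.9829 = 0.0570, so δ = 0.0570 − 0.005 = 0.0520.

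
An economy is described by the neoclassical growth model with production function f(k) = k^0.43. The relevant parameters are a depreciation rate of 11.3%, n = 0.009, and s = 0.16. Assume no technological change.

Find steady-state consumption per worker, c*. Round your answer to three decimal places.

c* = 1.031

In steady state, investment equals break-even investment: s·k^α = (n + δ)·k.
Rearranging, k^(1−α) = s / (n + δ).
k^0.57 = 0.16 / (0.009 + 0.113) = 0.16 / 0.122 = 1.3115
k* = 1.3115^(1/0.57) ≈ 1.6092
y* = (k*)^α = 1.6092^0.43 ≈ 1.2270
c* = (1 − s)·y* = (1 − 0.16) × 1.2270 ≈ 1.0307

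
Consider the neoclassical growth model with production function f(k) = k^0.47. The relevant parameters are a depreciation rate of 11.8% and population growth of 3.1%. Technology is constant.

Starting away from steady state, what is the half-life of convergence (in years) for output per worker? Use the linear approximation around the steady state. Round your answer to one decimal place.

t_½ ≈ 8.8 years

Near the steady state the convergence rate is λ = (1 − α)(n + δ).
λ = (1 − 0.47) × 0.149 = 0.53 × 0.149 = 0.07897
Half-life = ln 2 / λ = 0.6931 / 0.07897 ≈ 8.78 years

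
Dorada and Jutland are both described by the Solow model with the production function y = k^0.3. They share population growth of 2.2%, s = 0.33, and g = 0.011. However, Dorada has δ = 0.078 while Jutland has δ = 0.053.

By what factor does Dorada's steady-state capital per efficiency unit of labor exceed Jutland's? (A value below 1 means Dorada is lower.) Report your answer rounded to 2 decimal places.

k*_D / k*_J ≈ 0.69

Steady-state k* = [s/(n + g + δ)]^(1/(1−α)), so the ratio is [ (s_D/(n + g + δ)_D) / (s_J/(n + g + δ)_J) ]^1.4286.
s_D/(n + g + δ)_D = 0.33/0.111 = 2.9730; s_J/(n + g + δ)_J = 0.33/0.086 = 3.8372.
Ratio = (2.9730/3.8372)^1.4286 = 0.7748^1.4286 ≈ 0.6945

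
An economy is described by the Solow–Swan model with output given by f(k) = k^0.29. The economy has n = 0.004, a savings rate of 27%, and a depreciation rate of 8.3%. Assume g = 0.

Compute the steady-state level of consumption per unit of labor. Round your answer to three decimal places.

c* ≈ 1.159

In steady state, investment equals break-even investment: s·k^α = (n + δ)·k.
Rearranging, k^(1−α) = s / (n + δ).
k^0.71 = 0.27 / (0.004 + 0.083) = 0.27 / 0.087 = 3.1034
k* = 3.1034^(1/0.71) ≈ 4.9287
y* = (k*)^α = 4.9287^0.29 ≈ 1.5882
c* = (1 − s)·y* = (1 − 0.27) × 1.5882 ≈ 1.1594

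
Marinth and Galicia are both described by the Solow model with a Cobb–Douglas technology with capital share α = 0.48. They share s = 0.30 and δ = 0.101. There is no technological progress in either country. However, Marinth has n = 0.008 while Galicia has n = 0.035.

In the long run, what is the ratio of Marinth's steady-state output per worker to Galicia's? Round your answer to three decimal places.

ratio ≈ 1.227

Steady-state y* = [s/(n + δ)]^(α/(1−α)), so the ratio is [ (s_M/(n + δ)_M) / (s_G/(n + δ)_G) ]^0.9231.
s_M/(n + δ)_M = 0.30/0.109 = 2.7523; s_G/(n + δ)_G = 0.30/0.136 = 2.2059.
Ratio = (2.7523/2.2059)^0.9231 = 1.2477^0.9231 ≈ 1.2266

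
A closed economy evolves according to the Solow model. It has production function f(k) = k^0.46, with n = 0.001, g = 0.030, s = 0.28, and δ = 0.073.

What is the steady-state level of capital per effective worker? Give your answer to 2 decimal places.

k* ≈ 6.26

At the steady state, Δk = 0, so s·k^α = (n + g + δ)·k.
Rearranging, k^(1−α) = s / (n + g + δ).
k^0.54 = 0.28 / (0.001 + 0.030 + 0.073) = 0.28 / 0.104 = 2.6923
k* = 2.6923^(1/0.54) ≈ 6.2593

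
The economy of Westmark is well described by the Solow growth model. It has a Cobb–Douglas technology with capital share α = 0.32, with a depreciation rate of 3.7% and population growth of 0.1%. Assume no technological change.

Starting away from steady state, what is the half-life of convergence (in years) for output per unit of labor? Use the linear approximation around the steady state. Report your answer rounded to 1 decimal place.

Near the steady state the convergence rate is λ = (1 − α)(n + δ).
λ = (1 − 0.32) × 0.038 = 0.68 × 0.038 = 0.02584
Half-life = ln 2 / λ = 0.6931 / 0.02584 ≈ 26.82 years

t_½ ≈ 26.8 years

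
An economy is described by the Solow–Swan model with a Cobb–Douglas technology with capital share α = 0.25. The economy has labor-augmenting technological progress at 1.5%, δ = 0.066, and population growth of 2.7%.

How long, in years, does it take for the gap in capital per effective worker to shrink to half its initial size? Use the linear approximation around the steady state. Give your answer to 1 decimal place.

about 8.6 years

Near the steady state the convergence rate is λ = (1 − α)(n + g + δ).
λ = (1 − 0.25) × 0.108 = 0.75 × 0.108 = 0.0810
Half-life = ln 2 / λ = 0.6931 / 0.0810 ≈ 8.56 years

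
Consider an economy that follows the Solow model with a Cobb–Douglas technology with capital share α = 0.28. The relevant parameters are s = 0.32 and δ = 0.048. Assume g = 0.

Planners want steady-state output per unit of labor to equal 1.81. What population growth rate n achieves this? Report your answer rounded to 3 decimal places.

n ≈ 0.022

In steady state, investment equals break-even investment: s·k^α = (n + δ)·k.
Since y* = [s/(n + δ)]^(α/(1−α)), we have s/(n + δ) = (y*)^((1−α)/α) = 1.81^2.5714 = 4.5983.
Therefore n + δ = s / 4.5983 = 0.32 / 4.5983 = 0.0696, so n = 0.0696 − 0.048 = 0.0216.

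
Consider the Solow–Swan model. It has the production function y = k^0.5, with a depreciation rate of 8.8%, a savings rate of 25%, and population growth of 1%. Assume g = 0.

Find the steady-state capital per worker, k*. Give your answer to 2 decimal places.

At the steady state, Δk = 0, so s·k^α = (n + δ)·k.
Rearranging, k^(1−α) = s / (n + δ).
k^0.5 = 0.25 / (0.010 + 0.088) = 0.25 / 0.098 = 2.5510
k* = 2.5510^(1/0.5) ≈ 6.5076

k* ≈ 6.51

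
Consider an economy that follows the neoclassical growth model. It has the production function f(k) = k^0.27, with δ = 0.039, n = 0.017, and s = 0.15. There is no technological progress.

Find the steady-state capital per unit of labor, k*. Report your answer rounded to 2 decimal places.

Steady state requires s·f(k) = (n + δ)·k, i.e. s·k^α = (n + δ)·k.
Dividing both sides by k: k^(1−α) = s / (n + δ).
k^0.73 = 0.15 / (0.017 + 0.039) = 0.15 / 0.056 = 2.6786
k* = 2.6786^(1/0.73) ≈ 3.8563

k* = 3.86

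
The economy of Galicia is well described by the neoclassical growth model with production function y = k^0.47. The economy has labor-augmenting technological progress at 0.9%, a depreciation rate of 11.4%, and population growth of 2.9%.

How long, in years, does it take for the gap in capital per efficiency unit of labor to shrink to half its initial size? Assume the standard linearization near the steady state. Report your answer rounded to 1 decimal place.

t_½ ≈ 8.6 years

Near the steady state the convergence rate is λ = (1 − α)(n + g + δ).
λ = (1 − 0.47) × 0.152 = 0.53 × 0.152 = 0.08056
Half-life = ln 2 / λ = 0.6931 / 0.08056 ≈ 8.60 years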